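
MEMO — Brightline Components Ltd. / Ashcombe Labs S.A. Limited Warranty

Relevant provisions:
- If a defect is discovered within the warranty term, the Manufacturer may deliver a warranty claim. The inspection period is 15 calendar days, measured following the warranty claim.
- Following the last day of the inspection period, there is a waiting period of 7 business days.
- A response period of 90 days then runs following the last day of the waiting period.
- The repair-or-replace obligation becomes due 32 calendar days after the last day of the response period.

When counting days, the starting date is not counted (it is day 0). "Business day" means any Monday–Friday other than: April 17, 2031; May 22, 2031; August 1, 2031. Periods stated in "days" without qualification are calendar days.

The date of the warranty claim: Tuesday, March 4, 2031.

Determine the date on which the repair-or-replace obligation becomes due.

July 28, 2031

The last day of the inspection period: 15 calendar days after March 4, 2031 is March 19, 2031.
From Wednesday, March 19, 2031, 7 business days (Mar 20, Mar 21, Mar 24, Mar 25, Mar 26, Mar 27, Mar 28, skipping weekends) brings us to Friday, March 28, 2031, which is the last day of the waiting period.
The last day of the response period: 90 calendar days after March 28, 2031 is June 26, 2031.
The date on which the repair-or-replace obligation becomes due: 32 calendar days after June 26, 2031 is July 28, 2031.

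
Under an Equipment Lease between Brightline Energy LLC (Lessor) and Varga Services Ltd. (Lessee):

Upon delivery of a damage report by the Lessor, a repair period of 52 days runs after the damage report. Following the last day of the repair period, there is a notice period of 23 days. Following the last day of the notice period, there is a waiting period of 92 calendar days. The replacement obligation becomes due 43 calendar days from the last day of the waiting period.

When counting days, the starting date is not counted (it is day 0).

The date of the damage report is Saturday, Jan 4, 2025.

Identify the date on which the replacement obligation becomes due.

Aug 2, 2025

The last day of the repair period: Jan 4, 2025 + 52 days = Feb 25, 2025.
The last day of the notice period: 23 calendar days after Feb 25, 2025 is Mar 20, 2025.
The last day of the waiting period: Mar 20, 2025 + 92 days = Jun 20, 2025.
The date on which the replacement obligation becomes due: 43 calendar days after Jun 20, 2025 is Aug 2, 2025.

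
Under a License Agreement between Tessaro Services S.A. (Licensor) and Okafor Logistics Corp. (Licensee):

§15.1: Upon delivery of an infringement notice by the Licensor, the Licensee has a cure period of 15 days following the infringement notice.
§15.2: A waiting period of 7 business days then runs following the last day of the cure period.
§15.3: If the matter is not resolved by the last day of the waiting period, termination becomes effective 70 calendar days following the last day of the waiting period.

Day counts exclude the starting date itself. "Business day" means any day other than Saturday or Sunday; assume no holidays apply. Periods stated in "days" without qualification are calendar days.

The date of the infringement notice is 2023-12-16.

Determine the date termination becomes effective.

2024-03-19

The last day of the cure period: 2023-12-16 + 15 days = 2023-12-31.
The last day of the waiting period: 7 business days after Sunday, 2023-12-31, skipping weekends — Jan 1, Jan 2, Jan 3, Jan 4, Jan 5, Jan 8, Jan 9 — lands on Tuesday, 2024-01-09.
The date termination becomes effective: 2024-01-09 + 70 days = 2024-03-19.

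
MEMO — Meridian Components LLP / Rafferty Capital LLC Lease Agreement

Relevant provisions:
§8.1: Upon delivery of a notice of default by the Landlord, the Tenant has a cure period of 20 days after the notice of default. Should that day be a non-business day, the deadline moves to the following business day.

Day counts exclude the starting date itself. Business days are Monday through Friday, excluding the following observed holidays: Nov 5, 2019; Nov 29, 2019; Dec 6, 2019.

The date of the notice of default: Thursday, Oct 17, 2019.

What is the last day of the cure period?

The last day of the cure period: 20 calendar days after Oct 17, 2019 is Nov 6, 2019. Nov 6, 2019 is a Wednesday and is not a listed holiday, so no roll-forward applies.

Nov 6, 2019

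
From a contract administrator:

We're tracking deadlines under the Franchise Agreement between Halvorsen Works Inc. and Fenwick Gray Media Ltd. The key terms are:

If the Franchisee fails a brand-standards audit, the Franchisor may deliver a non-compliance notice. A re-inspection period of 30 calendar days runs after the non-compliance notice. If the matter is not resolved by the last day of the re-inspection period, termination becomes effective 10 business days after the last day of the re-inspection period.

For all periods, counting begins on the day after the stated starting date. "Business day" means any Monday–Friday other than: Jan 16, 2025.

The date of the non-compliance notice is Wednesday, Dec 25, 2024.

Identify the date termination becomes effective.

The last day of the re-inspection period: Dec 25, 2024 + 30 days = Jan 24, 2025.
From Friday, Jan 24, 2025, 10 business days (Jan 27, Jan 28, Jan 29, Jan 30, Jan 31, Feb 3, Feb 4, Feb 5, Feb 6, Feb 7, skipping weekends) brings us to Friday, Feb 7, 2025, which is the date termination becomes effective.

Feb 7, 2025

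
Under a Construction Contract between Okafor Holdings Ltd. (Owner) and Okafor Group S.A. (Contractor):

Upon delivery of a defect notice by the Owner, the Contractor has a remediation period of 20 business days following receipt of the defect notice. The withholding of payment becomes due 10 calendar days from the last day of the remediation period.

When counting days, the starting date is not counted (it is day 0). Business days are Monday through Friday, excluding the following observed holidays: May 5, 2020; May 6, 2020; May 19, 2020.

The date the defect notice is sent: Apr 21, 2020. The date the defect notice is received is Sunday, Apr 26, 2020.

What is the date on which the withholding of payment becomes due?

Jun 6, 2020

From Sunday, Apr 26, 2020, 20 business days (Apr 27, Apr 28, Apr 29, Apr 30, …, May 25, May 26, May 27, skipping weekends and the listed holidays on May 5, May 6, May 19) brings us to Wednesday, May 27, 2020, which is the last day of the remediation period.
Adding 10 calendar days to May 27, 2020 gives Jun 6, 2020, which is the date on which the withholding of payment becomes due.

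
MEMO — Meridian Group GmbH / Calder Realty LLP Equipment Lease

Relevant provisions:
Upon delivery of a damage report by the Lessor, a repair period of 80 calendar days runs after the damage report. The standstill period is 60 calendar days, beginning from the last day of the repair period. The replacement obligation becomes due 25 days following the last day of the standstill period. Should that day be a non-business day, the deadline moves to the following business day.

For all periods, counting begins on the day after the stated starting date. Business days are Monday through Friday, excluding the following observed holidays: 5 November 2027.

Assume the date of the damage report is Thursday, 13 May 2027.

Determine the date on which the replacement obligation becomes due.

The last day of the repair period: 13 May 2027 + 80 days = 1 August 2027.
The last day of the standstill period: 60 calendar days after 1 August 2027 is 30 September 2027.
The date on which the replacement obligation becomes due: 25 calendar days after 30 September 2027 is 25 October 2027. 25 October 2027 is a Monday and is not a listed holiday, so no roll-forward applies.

25 October 2027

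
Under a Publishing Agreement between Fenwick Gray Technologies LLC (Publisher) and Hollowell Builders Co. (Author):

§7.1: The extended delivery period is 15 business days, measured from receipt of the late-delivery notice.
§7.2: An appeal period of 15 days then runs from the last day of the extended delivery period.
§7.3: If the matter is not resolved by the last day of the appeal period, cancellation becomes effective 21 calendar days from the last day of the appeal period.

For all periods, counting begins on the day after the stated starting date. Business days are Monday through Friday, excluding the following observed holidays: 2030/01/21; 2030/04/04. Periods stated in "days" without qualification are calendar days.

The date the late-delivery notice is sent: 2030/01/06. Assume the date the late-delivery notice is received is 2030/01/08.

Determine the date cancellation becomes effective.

From Tuesday, 2030/01/08, 15 business days (Jan 9, Jan 10, Jan 11, Jan 14, …, Jan 28, Jan 29, Jan 30, skipping weekends and the listed holiday on Jan 21) brings us to Wednesday, 2030/01/30, which is the last day of the extended delivery period.
The last day of the appeal period: 15 calendar days after 2030/01/30 is 2030/02/14.
The date cancellation becomes effective: 21 calendar days after 2030/02/14 is 2030/03/07.

2030/03/07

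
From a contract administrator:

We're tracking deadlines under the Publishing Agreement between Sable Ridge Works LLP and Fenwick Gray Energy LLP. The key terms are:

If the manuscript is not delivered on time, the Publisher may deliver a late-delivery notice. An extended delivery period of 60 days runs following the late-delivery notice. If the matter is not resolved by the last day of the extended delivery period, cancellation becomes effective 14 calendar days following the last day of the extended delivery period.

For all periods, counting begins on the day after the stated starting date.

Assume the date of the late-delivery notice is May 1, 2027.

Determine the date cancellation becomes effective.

The last day of the extended delivery period: May 1, 2027 + 60 days = June 30, 2027.
The date cancellation becomes effective: June 30, 2027 + 14 days = July 14, 2027.

July 14, 2027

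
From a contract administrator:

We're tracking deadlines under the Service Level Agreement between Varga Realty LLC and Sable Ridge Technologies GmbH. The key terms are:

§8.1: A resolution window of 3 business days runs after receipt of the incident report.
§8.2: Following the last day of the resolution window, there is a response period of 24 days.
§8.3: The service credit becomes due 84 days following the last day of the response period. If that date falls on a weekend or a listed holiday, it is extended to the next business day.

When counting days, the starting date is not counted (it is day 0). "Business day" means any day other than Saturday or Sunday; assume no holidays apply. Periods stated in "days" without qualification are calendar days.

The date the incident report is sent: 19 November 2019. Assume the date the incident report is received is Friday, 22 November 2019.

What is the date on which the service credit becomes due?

16 March 2020

The last day of the resolution window: counting 3 business days from Friday, 22 November 2019 (Nov 25, Nov 26, Nov 27, skipping weekends) reaches Wednesday, 27 November 2019.
The last day of the response period: 24 calendar days after 27 November 2019 is 21 December 2019.
The date on which the service credit becomes due: 84 calendar days after 21 December 2019 is 14 March 2020. That falls on a Saturday, so it rolls to the next business day, Monday, 16 March 2020.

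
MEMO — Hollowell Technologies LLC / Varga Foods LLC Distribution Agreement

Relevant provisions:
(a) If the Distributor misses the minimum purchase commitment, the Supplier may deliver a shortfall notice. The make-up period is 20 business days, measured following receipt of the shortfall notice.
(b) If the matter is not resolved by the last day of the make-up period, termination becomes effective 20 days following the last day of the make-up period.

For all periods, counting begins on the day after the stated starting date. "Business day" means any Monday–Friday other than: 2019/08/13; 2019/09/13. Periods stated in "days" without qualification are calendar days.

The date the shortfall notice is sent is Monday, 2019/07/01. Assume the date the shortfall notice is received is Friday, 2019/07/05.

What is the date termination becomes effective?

2019/08/22

From Friday, 2019/07/05, 20 business days (Jul 8, Jul 9, Jul 10, Jul 11, …, Jul 31, Aug 1, Aug 2, skipping weekends) brings us to Friday, 2019/08/02, which is the last day of the make-up period.
Adding 20 calendar days to 2019/08/02 gives 2019/08/22, which is the date termination becomes effective.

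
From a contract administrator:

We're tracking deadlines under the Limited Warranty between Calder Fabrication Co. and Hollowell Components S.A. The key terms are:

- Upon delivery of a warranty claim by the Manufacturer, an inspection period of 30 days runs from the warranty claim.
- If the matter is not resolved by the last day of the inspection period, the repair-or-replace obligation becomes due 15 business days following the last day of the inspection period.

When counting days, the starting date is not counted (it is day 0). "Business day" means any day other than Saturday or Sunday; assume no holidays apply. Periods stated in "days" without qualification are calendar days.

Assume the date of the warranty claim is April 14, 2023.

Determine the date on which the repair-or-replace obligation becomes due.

June 2, 2023

The last day of the inspection period: April 14, 2023 + 30 days = May 14, 2023.
The date on which the repair-or-replace obligation becomes due: counting 15 business days from Sunday, May 14, 2023 (May 15, May 16, May 17, May 18, …, May 31, Jun 1, Jun 2, skipping weekends) reaches Friday, June 2, 2023.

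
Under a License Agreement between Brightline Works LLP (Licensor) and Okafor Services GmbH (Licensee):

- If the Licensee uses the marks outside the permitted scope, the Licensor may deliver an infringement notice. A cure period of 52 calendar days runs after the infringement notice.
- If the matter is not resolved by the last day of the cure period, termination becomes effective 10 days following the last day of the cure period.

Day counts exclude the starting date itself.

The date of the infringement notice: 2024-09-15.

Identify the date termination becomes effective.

The last day of the cure period: 52 calendar days after 2024-09-15 is 2024-11-06.
The date termination becomes effective: 2024-11-06 + 10 days = 2024-11-16.

2024-11-16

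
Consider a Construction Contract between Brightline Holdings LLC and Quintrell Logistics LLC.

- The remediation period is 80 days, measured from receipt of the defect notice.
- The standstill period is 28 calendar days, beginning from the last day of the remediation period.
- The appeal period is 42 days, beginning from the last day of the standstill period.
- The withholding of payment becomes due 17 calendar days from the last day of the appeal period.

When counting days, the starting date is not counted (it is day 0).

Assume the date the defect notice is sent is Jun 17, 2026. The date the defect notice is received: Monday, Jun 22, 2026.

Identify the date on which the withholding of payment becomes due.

Adding 80 calendar days to Jun 22, 2026 gives Sep 10, 2026, which is the last day of the remediation period.
The last day of the standstill period: 28 calendar days after Sep 10, 2026 is Oct 8, 2026.
The last day of the appeal period: Oct 8, 2026 + 42 days = Nov 19, 2026.
Adding 17 calendar days to Nov 19, 2026 gives Dec 6, 2026, which is the date on which the withholding of payment becomes due.

Dec 6, 2026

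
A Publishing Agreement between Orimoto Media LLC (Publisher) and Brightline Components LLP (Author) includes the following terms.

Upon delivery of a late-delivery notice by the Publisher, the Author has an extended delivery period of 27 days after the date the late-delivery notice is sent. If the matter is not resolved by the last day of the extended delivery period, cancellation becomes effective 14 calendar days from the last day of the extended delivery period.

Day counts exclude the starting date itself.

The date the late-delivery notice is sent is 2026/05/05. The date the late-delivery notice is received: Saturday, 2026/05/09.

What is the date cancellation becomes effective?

2026/06/15

Adding 27 calendar days to 2026/05/05 gives 2026/06/01, which is the last day of the extended delivery period.
Adding 14 calendar days to 2026/06/01 gives 2026/06/15, which is the date cancellation becomes effective.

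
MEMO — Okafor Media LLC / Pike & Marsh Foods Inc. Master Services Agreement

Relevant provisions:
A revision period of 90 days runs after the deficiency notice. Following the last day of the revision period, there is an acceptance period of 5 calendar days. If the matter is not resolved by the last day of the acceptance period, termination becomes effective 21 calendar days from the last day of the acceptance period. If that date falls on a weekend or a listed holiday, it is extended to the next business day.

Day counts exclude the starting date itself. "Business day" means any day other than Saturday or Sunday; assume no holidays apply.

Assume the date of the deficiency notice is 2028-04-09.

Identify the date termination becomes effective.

The last day of the revision period: 2028-04-09 + 90 days = 2028-07-08.
The last day of the acceptance period: 2028-07-08 + 5 days = 2028-07-13.
Adding 21 calendar days to 2028-07-13 gives 2028-08-03, which is the date termination becomes effective. 2028-08-03 is a Thursday, so no roll-forward applies.

2028-08-03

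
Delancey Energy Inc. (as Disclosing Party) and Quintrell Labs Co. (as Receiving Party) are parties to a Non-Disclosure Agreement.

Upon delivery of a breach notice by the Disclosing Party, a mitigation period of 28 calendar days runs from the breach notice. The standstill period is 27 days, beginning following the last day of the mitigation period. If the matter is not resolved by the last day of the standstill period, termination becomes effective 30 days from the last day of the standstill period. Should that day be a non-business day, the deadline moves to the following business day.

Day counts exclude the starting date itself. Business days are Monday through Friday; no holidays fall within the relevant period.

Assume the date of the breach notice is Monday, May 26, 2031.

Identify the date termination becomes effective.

The last day of the mitigation period: 28 calendar days after May 26, 2031 is Jun 23, 2031.
The last day of the standstill period: 27 calendar days after Jun 23, 2031 is Jul 20, 2031.
Adding 30 calendar days to Jul 20, 2031 gives Aug 19, 2031, which is the date termination becomes effective. Aug 19, 2031 is a Tuesday, so no roll-forward applies.

Aug 19, 2031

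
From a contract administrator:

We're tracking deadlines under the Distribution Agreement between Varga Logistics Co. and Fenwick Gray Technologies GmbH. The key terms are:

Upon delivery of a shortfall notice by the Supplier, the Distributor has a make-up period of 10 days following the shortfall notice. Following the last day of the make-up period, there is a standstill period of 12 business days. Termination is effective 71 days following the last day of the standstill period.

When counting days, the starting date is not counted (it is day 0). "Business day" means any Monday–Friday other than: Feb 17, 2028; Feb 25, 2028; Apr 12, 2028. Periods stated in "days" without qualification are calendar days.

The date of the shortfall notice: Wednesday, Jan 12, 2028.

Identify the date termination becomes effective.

The last day of the make-up period: Jan 12, 2028 + 10 days = Jan 22, 2028.
The last day of the standstill period: 12 business days after Saturday, Jan 22, 2028, skipping weekends — Jan 24, Jan 25, Jan 26, Jan 27, …, Feb 4, Feb 7, Feb 8 — lands on Tuesday, Feb 8, 2028.
The date termination becomes effective: 71 calendar days after Feb 8, 2028 is Apr 19, 2028.

Apr 19, 2028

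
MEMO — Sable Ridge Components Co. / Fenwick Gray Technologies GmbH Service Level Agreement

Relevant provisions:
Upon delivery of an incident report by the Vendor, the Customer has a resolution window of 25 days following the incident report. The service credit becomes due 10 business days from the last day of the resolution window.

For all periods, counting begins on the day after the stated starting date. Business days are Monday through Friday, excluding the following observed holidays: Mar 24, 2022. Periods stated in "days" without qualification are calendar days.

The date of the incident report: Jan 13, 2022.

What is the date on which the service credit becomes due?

Adding 25 calendar days to Jan 13, 2022 gives Feb 7, 2022, which is the last day of the resolution window.
From Monday, Feb 7, 2022, 10 business days (Feb 8, Feb 9, Feb 10, Feb 11, Feb 14, Feb 15, Feb 16, Feb 17, Feb 18, Feb 21, skipping weekends) brings us to Monday, Feb 21, 2022, which is the date on which the service credit becomes due.

Feb 21, 2022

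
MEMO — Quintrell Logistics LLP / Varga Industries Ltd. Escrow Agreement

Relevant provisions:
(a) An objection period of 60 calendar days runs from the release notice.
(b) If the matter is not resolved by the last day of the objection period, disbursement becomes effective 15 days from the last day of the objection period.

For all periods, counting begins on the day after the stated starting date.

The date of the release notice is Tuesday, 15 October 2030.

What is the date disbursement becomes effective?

The last day of the objection period: 15 October 2030 + 60 days = 14 December 2030.
The date disbursement becomes effective: 14 December 2030 + 15 days = 29 December 2030.

29 December 2030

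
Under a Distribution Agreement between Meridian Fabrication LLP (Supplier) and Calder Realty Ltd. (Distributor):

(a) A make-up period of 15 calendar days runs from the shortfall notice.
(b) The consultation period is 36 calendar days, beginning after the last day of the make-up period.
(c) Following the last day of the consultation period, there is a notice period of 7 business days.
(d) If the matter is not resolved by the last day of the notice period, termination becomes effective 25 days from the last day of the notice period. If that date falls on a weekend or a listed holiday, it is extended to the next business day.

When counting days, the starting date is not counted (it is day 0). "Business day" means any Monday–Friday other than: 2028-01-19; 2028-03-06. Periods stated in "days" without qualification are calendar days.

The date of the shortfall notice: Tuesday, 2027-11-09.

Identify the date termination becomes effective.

2028-02-04

The last day of the make-up period: 15 calendar days after 2027-11-09 is 2027-11-24.
The last day of the consultation period: 2027-11-24 + 36 days = 2027-12-30.
From Thursday, 2027-12-30, 7 business days (Dec 31, Jan 3, Jan 4, Jan 5, Jan 6, Jan 7, Jan 10, skipping weekends) brings us to Monday, 2028-01-10, which is the last day of the notice period.
Adding 25 calendar days to 2028-01-10 gives 2028-02-04, which is the date termination becomes effective. 2028-02-04 is a Friday and is not a listed holiday, so no roll-forward applies.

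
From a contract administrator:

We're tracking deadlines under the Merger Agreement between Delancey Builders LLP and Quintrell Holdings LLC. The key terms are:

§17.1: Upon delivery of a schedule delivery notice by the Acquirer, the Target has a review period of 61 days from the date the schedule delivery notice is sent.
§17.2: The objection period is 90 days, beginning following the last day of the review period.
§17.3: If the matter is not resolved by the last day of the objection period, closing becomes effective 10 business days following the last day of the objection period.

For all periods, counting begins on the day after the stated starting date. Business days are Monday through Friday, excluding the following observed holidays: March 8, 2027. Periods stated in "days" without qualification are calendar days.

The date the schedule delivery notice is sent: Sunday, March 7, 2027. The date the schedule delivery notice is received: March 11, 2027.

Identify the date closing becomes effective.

Adding 61 calendar days to March 7, 2027 gives May 7, 2027, which is the last day of the review period.
The last day of the objection period: May 7, 2027 + 90 days = August 5, 2027.
The date closing becomes effective: 10 business days after Thursday, August 5, 2027, skipping weekends — Aug 6, Aug 9, Aug 10, Aug 11, Aug 12, Aug 13, Aug 16, Aug 17, Aug 18, Aug 19 — lands on Thursday, August 19, 2027.

August 19, 2027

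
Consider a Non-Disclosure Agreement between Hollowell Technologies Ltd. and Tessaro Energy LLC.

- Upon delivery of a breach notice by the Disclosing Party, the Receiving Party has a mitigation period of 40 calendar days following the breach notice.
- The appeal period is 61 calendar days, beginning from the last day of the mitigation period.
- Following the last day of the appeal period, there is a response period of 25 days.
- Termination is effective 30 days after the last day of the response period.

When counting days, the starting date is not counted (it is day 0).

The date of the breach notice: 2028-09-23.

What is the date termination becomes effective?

2029-02-26

The last day of the mitigation period: 2028-09-23 + 40 days = 2028-11-02.
Adding 61 calendar days to 2028-11-02 gives 2029-01-02, which is the last day of the appeal period.
The last day of the response period: 25 calendar days after 2029-01-02 is 2029-01-27.
The date termination becomes effective: 2029-01-27 + 30 days = 2029-02-26.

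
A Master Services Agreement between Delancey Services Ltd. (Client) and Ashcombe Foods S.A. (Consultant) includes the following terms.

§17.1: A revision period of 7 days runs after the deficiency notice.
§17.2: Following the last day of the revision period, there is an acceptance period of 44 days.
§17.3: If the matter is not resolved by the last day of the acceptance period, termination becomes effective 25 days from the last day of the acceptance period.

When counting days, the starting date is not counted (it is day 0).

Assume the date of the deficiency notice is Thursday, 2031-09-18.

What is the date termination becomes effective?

2031-12-03

The last day of the revision period: 7 calendar days after 2031-09-18 is 2031-09-25.
The last day of the acceptance period: 44 calendar days after 2031-09-25 is 2031-11-08.
The date termination becomes effective: 25 calendar days after 2031-11-08 is 2031-12-03.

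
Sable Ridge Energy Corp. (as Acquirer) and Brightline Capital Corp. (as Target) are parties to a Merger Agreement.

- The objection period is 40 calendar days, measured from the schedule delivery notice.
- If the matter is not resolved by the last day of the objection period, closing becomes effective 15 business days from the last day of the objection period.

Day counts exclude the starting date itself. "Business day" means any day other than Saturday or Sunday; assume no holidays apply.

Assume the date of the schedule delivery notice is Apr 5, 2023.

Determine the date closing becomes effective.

Adding 40 calendar days to Apr 5, 2023 gives May 15, 2023, which is the last day of the objection period.
From Monday, May 15, 2023, 15 business days (May 16, May 17, May 18, May 19, …, Jun 1, Jun 2, Jun 5, skipping weekends) brings us to Monday, Jun 5, 2023, which is the date closing becomes effective.

Jun 5, 2023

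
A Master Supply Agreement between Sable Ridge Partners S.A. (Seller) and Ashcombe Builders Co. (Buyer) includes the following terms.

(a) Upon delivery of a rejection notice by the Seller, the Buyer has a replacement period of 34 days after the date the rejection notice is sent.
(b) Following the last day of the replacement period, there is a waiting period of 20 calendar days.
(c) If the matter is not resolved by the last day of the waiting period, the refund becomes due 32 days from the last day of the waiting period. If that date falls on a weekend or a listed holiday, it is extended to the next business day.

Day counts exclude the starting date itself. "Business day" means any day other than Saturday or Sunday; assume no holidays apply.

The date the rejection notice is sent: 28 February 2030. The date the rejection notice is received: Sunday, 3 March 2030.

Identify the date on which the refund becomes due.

The last day of the replacement period: 28 February 2030 + 34 days = 3 April 2030.
The last day of the waiting period: 3 April 2030 + 20 days = 23 April 2030.
Adding 32 calendar days to 23 April 2030 gives 25 May 2030, which is the date on which the refund becomes due. That falls on a Saturday, so it rolls to the next business day, Monday, 27 May 2030.

27 May 2030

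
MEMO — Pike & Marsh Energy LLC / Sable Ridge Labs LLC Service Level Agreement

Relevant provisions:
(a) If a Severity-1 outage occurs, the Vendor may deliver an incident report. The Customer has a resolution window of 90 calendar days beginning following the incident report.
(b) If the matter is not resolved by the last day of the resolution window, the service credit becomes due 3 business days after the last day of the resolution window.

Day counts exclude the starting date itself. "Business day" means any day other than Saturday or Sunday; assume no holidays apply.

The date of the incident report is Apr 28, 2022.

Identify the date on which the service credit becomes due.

Adding 90 calendar days to Apr 28, 2022 gives Jul 27, 2022, which is the last day of the resolution window.
From Wednesday, Jul 27, 2022, 3 business days (Jul 28, Jul 29, Aug 1, skipping weekends) brings us to Monday, Aug 1, 2022, which is the date on which the service credit becomes due.

Aug 1, 2022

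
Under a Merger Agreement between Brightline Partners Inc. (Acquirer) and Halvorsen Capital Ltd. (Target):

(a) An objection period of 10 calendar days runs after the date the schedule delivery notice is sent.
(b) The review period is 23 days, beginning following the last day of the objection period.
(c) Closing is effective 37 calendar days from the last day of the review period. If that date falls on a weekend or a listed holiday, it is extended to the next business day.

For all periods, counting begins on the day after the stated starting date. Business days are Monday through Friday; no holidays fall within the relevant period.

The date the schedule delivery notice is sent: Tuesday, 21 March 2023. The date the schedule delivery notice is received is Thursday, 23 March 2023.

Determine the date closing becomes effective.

The last day of the objection period: 10 calendar days after 21 March 2023 is 31 March 2023.
The last day of the review period: 23 calendar days after 31 March 2023 is 23 April 2023.
The date closing becomes effective: 37 calendar days after 23 April 2023 is 30 May 2023. 30 May 2023 is a Tuesday, so no roll-forward applies.

30 May 2023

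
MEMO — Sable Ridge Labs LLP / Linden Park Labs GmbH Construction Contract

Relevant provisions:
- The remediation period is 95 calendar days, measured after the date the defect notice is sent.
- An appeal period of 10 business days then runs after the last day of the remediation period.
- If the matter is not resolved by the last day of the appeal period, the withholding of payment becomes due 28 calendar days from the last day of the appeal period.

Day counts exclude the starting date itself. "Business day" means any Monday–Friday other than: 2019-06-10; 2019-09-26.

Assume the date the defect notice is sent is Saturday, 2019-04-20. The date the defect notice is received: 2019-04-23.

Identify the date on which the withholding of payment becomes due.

2019-09-04

Adding 95 calendar days to 2019-04-20 gives 2019-07-24, which is the last day of the remediation period.
The last day of the appeal period: counting 10 business days from Wednesday, 2019-07-24 (Jul 25, Jul 26, Jul 29, Jul 30, Jul 31, Aug 1, Aug 2, Aug 5, Aug 6, Aug 7, skipping weekends) reaches Wednesday, 2019-08-07.
The date on which the withholding of payment becomes due: 2019-08-07 + 28 days = 2019-09-04.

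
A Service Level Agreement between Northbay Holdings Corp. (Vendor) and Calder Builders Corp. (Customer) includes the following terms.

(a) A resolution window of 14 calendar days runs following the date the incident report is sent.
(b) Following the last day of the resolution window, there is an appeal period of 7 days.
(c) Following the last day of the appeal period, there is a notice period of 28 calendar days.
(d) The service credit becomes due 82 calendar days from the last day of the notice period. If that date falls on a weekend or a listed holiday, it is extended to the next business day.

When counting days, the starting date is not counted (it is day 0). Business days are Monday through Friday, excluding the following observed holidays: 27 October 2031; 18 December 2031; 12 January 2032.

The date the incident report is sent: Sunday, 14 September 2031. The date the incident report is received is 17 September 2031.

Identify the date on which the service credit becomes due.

Adding 14 calendar days to 14 September 2031 gives 28 September 2031, which is the last day of the resolution window.
The last day of the appeal period: 7 calendar days after 28 September 2031 is 5 October 2031.
The last day of the notice period: 28 calendar days after 5 October 2031 is 2 November 2031.
The date on which the service credit becomes due: 82 calendar days after 2 November 2031 is 23 January 2032. 23 January 2032 is a Friday and is not a listed holiday, so no roll-forward applies.

23 January 2032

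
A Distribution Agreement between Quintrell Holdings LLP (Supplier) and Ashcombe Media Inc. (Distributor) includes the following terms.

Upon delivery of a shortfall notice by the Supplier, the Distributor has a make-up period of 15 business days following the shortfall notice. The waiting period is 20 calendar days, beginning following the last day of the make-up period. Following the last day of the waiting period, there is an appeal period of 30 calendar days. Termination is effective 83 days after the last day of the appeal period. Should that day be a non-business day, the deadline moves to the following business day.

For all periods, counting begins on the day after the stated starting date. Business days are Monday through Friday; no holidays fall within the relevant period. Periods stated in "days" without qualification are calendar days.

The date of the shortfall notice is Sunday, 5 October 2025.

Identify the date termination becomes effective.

The last day of the make-up period: counting 15 business days from Sunday, 5 October 2025 (Oct 6, Oct 7, Oct 8, Oct 9, …, Oct 22, Oct 23, Oct 24, skipping weekends) reaches Friday, 24 October 2025.
The last day of the waiting period: 20 calendar days after 24 October 2025 is 13 November 2025.
The last day of the appeal period: 30 calendar days after 13 November 2025 is 13 December 2025.
The date termination becomes effective: 83 calendar days after 13 December 2025 is 6 March 2026. 6 March 2026 is a Friday, so no roll-forward applies.

6 March 2026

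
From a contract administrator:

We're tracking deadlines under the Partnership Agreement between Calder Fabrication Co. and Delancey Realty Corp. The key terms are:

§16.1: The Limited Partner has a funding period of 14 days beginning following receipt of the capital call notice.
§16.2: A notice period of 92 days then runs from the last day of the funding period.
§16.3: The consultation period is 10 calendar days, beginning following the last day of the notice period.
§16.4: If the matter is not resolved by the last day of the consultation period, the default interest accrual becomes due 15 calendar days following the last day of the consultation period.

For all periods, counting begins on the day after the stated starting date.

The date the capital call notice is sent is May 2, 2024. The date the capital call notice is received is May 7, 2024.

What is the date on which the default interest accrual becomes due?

The last day of the funding period: 14 calendar days after May 7, 2024 is May 21, 2024.
The last day of the notice period: 92 calendar days after May 21, 2024 is August 21, 2024.
The last day of the consultation period: August 21, 2024 + 10 days = August 31, 2024.
Adding 15 calendar days to August 31, 2024 gives September 15, 2024, which is the date on which the default interest accrual becomes due.

September 15, 2024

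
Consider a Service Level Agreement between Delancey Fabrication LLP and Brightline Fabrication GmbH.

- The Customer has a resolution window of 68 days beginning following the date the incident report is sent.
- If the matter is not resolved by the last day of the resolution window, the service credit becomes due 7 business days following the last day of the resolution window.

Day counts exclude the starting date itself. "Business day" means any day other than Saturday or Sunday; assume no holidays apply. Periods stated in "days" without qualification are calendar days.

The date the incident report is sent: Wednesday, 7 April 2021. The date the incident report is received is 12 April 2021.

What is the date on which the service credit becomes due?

Adding 68 calendar days to 7 April 2021 gives 14 June 2021, which is the last day of the resolution window.
The date on which the service credit becomes due: 7 business days after Monday, 14 June 2021, skipping weekends — Jun 15, Jun 16, Jun 17, Jun 18, Jun 21, Jun 22, Jun 23 — lands on Wednesday, 23 June 2021.

23 June 2021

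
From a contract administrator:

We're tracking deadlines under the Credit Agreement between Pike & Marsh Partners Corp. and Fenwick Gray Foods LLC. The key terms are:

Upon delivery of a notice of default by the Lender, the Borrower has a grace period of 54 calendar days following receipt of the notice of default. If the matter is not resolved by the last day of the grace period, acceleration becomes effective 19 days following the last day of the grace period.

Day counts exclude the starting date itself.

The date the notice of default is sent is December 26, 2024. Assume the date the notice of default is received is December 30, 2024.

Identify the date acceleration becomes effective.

The last day of the grace period: December 30, 2024 + 54 days = February 22, 2025.
The date acceleration becomes effective: February 22, 2025 + 19 days = March 13, 2025.

March 13, 2025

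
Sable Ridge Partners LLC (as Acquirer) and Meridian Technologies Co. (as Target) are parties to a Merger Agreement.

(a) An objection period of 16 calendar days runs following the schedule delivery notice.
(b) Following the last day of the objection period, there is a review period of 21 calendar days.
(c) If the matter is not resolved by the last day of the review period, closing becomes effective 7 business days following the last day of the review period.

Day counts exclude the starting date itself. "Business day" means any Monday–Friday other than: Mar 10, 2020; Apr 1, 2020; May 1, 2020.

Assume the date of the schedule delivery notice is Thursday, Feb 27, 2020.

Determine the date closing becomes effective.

Apr 14, 2020

The last day of the objection period: 16 calendar days after Feb 27, 2020 is Mar 14, 2020.
The last day of the review period: 21 calendar days after Mar 14, 2020 is Apr 4, 2020.
The date closing becomes effective: counting 7 business days from Saturday, Apr 4, 2020 (Apr 6, Apr 7, Apr 8, Apr 9, Apr 10, Apr 13, Apr 14, skipping weekends) reaches Tuesday, Apr 14, 2020.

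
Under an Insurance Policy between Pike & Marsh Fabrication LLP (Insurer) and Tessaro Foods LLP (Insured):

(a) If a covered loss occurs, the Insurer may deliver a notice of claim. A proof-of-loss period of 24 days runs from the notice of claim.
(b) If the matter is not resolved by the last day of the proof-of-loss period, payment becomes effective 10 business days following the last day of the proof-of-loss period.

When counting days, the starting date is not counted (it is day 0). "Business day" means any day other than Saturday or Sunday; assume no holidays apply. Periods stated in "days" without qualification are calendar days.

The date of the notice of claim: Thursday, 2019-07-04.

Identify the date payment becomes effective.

The last day of the proof-of-loss period: 2019-07-04 + 24 days = 2019-07-28.
The date payment becomes effective: counting 10 business days from Sunday, 2019-07-28 (Jul 29, Jul 30, Jul 31, Aug 1, Aug 2, Aug 5, Aug 6, Aug 7, Aug 8, Aug 9, skipping weekends) reaches Friday, 2019-08-09.

2019-08-09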